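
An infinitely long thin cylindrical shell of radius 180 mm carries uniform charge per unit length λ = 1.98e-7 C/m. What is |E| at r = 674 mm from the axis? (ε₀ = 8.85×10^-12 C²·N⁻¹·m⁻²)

|E| = 5.28e3 V/m

By cylindrical symmetry E is radial; use a coaxial Gaussian cylinder of radius 674 mm and length L (r > 180 mm).
The full line charge is enclosed: λ_enc = 1.98e-7 C/m.
Gauss's law: E·2πrL = λ_enc L/ε₀.
E = |λ_enc|/(2πε₀r) = (1.98e-7)/(2π·8.85×10^-12·0.674) = 5.28×10^3 N/C.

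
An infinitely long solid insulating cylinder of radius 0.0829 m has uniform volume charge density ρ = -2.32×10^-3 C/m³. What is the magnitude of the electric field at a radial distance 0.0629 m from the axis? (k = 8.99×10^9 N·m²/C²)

8.24×10^6 N/C

Take a coaxial cylindrical Gaussian surface of radius r = 0.0629 m and length L (r < R).
Enclosed charge per unit length: λ_enc = ρ·πr² = (-2.32×10^-3)π(0.0629)² = -2.884×10^-5 C/m.
Since E is radial and uniform over the curved surface, Φ = E·2πrL = Q_enc/ε₀ = λ_enc L/ε₀.
E = 2k|λ_enc|/r = 2(8.99×10^9)(2.884×10^-5)/(0.0629) = 8.24e6 N/C.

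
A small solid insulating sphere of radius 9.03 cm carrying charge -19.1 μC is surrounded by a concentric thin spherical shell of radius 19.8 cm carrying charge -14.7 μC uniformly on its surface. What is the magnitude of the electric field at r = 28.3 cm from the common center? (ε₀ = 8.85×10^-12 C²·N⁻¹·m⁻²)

E ≈ 3.79×10^6 N/C

Use a concentric Gaussian sphere at r = 28.3 cm (r > 19.8 cm, enclosing both).
Q_enc = (-19.1 μC) + (-14.7 μC) = -3.38×10^-5 C.
Since E is radial and uniform over the Gaussian sphere, Φ = E·4πr² = Q_enc/ε₀.
E = |Q_enc|/(4πε₀r²) = (3.38×10^-5)/(4π·8.85×10^-12·(0.283)²) = 3.79×10^6 N/C.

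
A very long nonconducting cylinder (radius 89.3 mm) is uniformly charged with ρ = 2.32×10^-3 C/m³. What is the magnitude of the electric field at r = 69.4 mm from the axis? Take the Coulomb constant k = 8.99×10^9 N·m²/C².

Coaxial Gaussian cylinder, radius r = 69.4 mm, length L (r < R).
Charge inside radius r per length L is ρ·πr²·L, so λ_enc = ρπr² = 3.51×10^-5 C/m.
Gauss's law: E·2πrL = λ_enc L/ε₀.
E = 2k|λ_enc|/r = 2(8.99×10^9)(3.51e-5)/(0.0694) = 9.09e6 N/C.

9.09×10^6 N/C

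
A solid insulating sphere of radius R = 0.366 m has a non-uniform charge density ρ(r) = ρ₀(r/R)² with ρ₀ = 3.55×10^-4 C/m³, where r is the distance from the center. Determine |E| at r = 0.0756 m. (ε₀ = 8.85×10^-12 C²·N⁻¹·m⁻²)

Symmetry ⇒ E = E(r) r̂. Gaussian sphere of radius r = 0.0756 m (r < R).
Integrate the density: Q_enc = 4π ∫₀^r ρ₀(r'/R)^2 r'² dr' = 4πρ₀ r^5/(5·R²) = 1.645e-8 C.
Gauss's law: E·4πr² = Q_enc/ε₀.
E = |Q_enc|/(4πε₀r²) = (1.645×10^-8)/(4π·8.85×10^-12·(0.0756)²) = 2.59×10^4 N/C.

|E| = 2.59e4 N/C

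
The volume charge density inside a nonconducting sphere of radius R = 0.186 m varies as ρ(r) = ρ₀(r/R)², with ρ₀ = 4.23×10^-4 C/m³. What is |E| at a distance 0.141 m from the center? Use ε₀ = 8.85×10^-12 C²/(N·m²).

By spherical symmetry E is radial; choose a Gaussian sphere of radius r = 0.141 m (r < R).
Q_enc = ∫₀^r ρ(r')·4πr'² dr' = (4πρ₀/R²) ∫₀^r r'^4 dr' = 4πρ₀ r^5/(5·R²) = 1.713×10^-6 C.
By Gauss's law, ∮E·dA = E·4πr² = Q_enc/ε₀.
E = |Q_enc|/(4πε₀r²) = (1.713×10^-6)/(4π·8.85×10^-12·(0.141)²) = 7.75×10^5 N/C.

E = 7.75×10^5 N/C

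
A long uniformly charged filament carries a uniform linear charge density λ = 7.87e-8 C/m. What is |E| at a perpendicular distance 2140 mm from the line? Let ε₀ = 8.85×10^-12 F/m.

|E| ≈ 661 N/C

Coaxial Gaussian cylinder, radius r = 2140 mm, length L.
Q_enc = λL, so λ_enc = 7.87×10^-8 C/m.
Applying ∮E·dA = Q_enc/ε₀ with the end caps contributing no flux:
E = |λ_enc|/(2πε₀r) = (7.87×10^-8)/(2π·8.85×10^-12·2.14) = 661 N/C.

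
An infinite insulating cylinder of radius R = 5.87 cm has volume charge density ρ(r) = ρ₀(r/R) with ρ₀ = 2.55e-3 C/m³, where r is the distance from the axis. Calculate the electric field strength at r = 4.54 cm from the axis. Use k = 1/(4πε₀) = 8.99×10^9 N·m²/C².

|E| ≈ 3.37×10^6 V/m

By cylindrical symmetry E is radial; use a coaxial Gaussian cylinder of radius 4.54 cm and length L (r < R).
λ_enc = ∫₀^r ρ(r')·2πr' dr' = (2πρ₀/R)·r^3/3 = 8.514×10^-6 C/m.
Applying ∮E·dA = Q_enc/ε₀ with the end caps contributing no flux:
E = 2k|λ_enc|/r = 2(8.99×10^9)(8.514×10^-6)/(0.0454) = 3.37e6 N/C.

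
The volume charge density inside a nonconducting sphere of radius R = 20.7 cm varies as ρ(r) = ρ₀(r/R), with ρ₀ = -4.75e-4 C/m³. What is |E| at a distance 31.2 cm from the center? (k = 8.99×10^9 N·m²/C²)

E = 1.22×10^6 N/C

Take a concentric spherical Gaussian surface of radius r = 31.2 cm (r > R, all charge enclosed).
Q_enc = 4π ∫₀^R ρ₀(r'/R)^1 r'² dr' = 4πρ₀R³/4 = -1.324×10^-5 C.
By Gauss's law, ∮E·dA = E·4πr² = Q_enc/ε₀.
E = k|Q_enc|/r² = (8.99×10^9)(1.324e-5)/(0.312)² = 1.22e6 N/C.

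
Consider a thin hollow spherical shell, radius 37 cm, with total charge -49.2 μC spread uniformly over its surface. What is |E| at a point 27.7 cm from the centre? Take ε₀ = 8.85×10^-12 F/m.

E = 0 (no enclosed charge)

By spherical symmetry E is radial; choose a Gaussian sphere of radius r = 27.7 cm (inside the shell, r < 37 cm).
All the charge is outside the Gaussian surface: Q_enc = 0, hence E = 0 everywhere inside the shell.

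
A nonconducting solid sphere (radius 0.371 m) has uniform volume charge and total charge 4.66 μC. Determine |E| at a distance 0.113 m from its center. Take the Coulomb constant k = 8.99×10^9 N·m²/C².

Symmetry ⇒ E = E(r) r̂. Gaussian sphere of radius r = 0.113 m (r < R).
For a uniform sphere the enclosed fraction is (r/R)³, so Q_enc = (4.66 μC)(0.113/0.371)³ = 1.317e-7 C.
Since E is radial and uniform over the Gaussian sphere, Φ = E·4πr² = Q_enc/ε₀.
E = k|Q_enc|/r² = (8.99×10^9)(1.317×10^-7)/(0.113)² = 9.27e4 N/C.

9.27×10^4 N/C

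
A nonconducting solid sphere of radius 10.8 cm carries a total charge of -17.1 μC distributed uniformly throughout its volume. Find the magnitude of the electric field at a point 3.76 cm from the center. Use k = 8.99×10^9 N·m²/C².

|E| ≈ 4.59×10^6 V/m

Take a concentric spherical Gaussian surface of radius r = 3.76 cm (r < R).
Only the charge within r is enclosed: Q_enc = Q·(r/R)³ = (-17.1 μC)·(3.76 cm/10.8 cm)³ = -7.216×10^-7 C.
Gauss's law: E·4πr² = Q_enc/ε₀.
E = k|Q_enc|/r² = (8.99×10^9)(7.216e-7)/(0.0376)² = 4.59×10^6 N/C.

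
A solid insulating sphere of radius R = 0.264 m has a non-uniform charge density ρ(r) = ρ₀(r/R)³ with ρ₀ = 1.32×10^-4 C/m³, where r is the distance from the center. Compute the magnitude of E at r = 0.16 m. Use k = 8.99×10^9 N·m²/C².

Use a concentric Gaussian sphere at r = 0.16 m (r < R).
Q_enc = ∫₀^r ρ(r')·4πr'² dr' = (4πρ₀/R³) ∫₀^r r'^5 dr' = 4πρ₀ r^6/(6·R³) = 2.521×10^-7 C.
Since E is radial and uniform over the Gaussian sphere, Φ = E·4πr² = Q_enc/ε₀.
E = k|Q_enc|/r² = (8.99×10^9)(2.521e-7)/(0.16)² = 8.85×10^4 N/C.

|E| ≈ 8.85×10^4 N/C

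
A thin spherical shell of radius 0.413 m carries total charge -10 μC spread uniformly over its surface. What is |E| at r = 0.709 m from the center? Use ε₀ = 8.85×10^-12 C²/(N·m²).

|E| ≈ 1.79×10^5 N/C

Take a concentric spherical Gaussian surface of radius r = 0.709 m (r > 0.413 m).
The entire shell is enclosed: Q_enc = -1.00×10^-5 C.
Applying ∮E·dA = Q_enc/ε₀ with Φ = E(4πr²):
E = |Q_enc|/(4πε₀r²) = (1.00e-5)/(4π·8.85×10^-12·(0.709)²) = 1.79e5 N/C.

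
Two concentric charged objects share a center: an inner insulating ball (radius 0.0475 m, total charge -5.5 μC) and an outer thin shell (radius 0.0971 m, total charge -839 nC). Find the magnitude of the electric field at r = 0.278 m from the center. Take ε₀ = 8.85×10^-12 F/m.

E ≈ 7.38e5 N/C

By spherical symmetry E is radial; choose a Gaussian sphere of radius r = 0.278 m (r > 0.0971 m, enclosing both).
Q_enc = (-5.5 μC) + (-839 nC) = -6.339×10^-6 C.
Since E is radial and uniform over the Gaussian sphere, Φ = E·4πr² = Q_enc/ε₀.
E = |Q_enc|/(4πε₀r²) = (6.339×10^-6)/(4π·8.85×10^-12·(0.278)²) = 7.38×10^5 N/C.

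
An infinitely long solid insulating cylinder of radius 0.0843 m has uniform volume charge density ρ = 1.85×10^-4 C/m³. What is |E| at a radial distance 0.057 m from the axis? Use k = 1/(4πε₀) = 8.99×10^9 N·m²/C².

Take a coaxial cylindrical Gaussian surface of radius r = 0.057 m and length L (r < R).
Enclosed charge per unit length: λ_enc = ρ·πr² = (1.85e-4)π(0.057)² = 1.888e-6 C/m.
By Gauss's law (flux through the curved wall only), E·2πrL = λ_enc L/ε₀.
E = 2k|λ_enc|/r = 2(8.99×10^9)(1.888×10^-6)/(0.057) = 5.96×10^5 N/C.

|E| ≈ 5.96e5 N/C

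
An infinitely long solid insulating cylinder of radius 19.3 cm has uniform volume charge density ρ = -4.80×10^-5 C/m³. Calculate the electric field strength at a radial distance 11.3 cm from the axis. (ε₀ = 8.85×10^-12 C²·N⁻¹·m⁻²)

Coaxial Gaussian cylinder, radius r = 11.3 cm, length L (r < R).
Charge inside radius r per length L is ρ·πr²·L, so λ_enc = ρπr² = -1.926e-6 C/m.
By Gauss's law (flux through the curved wall only), E·2πrL = λ_enc L/ε₀.
E = |λ_enc|/(2πε₀r) = (1.926×10^-6)/(2π·8.85×10^-12·0.113) = 3.06×10^5 N/C.

E = 3.06×10^5 N/C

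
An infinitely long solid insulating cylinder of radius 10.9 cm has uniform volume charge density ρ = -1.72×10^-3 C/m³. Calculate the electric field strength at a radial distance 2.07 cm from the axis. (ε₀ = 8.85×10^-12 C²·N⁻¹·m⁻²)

|E| ≈ 2.01e6 N/C

By cylindrical symmetry E is radial; use a coaxial Gaussian cylinder of radius 2.07 cm and length L (r < R).
Enclosed charge per unit length: λ_enc = ρ·πr² = (-1.72×10^-3)π(0.0207)² = -2.315×10^-6 C/m.
By Gauss's law (flux through the curved wall only), E·2πrL = λ_enc L/ε₀.
E = |λ_enc|/(2πε₀r) = (2.315×10^-6)/(2π·8.85×10^-12·0.0207) = 2.01×10^6 N/C.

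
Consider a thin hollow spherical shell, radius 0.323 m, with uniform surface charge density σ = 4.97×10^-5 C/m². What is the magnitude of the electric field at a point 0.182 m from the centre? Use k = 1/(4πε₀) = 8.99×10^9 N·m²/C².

Use a concentric Gaussian sphere at r = 0.182 m (inside the shell, r < 0.323 m).
No charge lies within this surface, so Q_enc = 0 and Gauss's law gives E·4πr² = 0 ⇒ E = 0.

E = 0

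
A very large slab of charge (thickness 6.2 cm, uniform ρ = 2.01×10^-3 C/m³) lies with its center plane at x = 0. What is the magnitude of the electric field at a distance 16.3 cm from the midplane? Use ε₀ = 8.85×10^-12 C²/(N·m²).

The point |x| = 16.3 cm lies outside the slab (half-thickness 0.031 m). A symmetric pillbox spanning the full slab encloses Q_enc = ρ·d·A.
Flux = 2EA ⇒ E = |ρ|d/(2ε₀), independent of distance outside.
E = (2.01×10^-3)(0.062)/(2·8.85×10^-12) = 7.04×10^6 N/C.

E ≈ 7.04e6 N/C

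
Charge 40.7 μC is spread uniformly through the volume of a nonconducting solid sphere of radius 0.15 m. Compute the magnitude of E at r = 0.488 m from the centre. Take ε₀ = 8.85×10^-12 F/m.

E = 1.54×10^6 V/m

Symmetry ⇒ E = E(r) r̂. Gaussian sphere of radius r = 0.488 m (r > R, so the entire charge is enclosed).
Q_enc = 40.7 μC = 4.07×10^-5 C.
Since E is radial and uniform over the Gaussian sphere, Φ = E·4πr² = Q_enc/ε₀.
E = |Q_enc|/(4πε₀r²) = (4.07×10^-5)/(4π·8.85×10^-12·(0.488)²) = 1.54×10^6 N/C.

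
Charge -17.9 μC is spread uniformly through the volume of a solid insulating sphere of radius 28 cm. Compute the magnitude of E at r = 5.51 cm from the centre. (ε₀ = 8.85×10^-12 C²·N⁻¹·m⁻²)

Symmetry ⇒ E = E(r) r̂. Gaussian sphere of radius r = 5.51 cm (r < R).
For a uniform sphere the enclosed fraction is (r/R)³, so Q_enc = (-17.9 μC)(0.0551/0.28)³ = -1.364e-7 C.
Gauss's law: E·4πr² = Q_enc/ε₀.
E = |Q_enc|/(4πε₀r²) = (1.364×10^-7)/(4π·8.85×10^-12·(0.0551)²) = 4.04×10^5 N/C.

|E| ≈ 4.04×10^5 N/C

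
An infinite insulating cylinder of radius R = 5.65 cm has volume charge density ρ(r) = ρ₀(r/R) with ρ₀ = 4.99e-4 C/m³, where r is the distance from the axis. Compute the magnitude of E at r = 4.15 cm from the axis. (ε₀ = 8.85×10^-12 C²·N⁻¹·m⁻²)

Choose a coaxial cylinder of radius r = 4.15 cm (arbitrary length L) as the Gaussian surface (r < R).
λ_enc = ∫₀^r ρ(r')·2πr' dr' = (2πρ₀/R)·r^3/3 = 1.322e-6 C/m.
Applying ∮E·dA = Q_enc/ε₀ with the end caps contributing no flux:
E = |λ_enc|/(2πε₀r) = (1.322×10^-6)/(2π·8.85×10^-12·0.0415) = 5.73×10^5 N/C.

|E| ≈ 5.73e5 V/m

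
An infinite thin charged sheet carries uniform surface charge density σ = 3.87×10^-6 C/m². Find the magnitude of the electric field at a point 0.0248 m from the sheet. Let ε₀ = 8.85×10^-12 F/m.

E ≈ 2.19e5 V/m

By planar symmetry E is perpendicular to the sheet and uniform; use a Gaussian pillbox with flat faces of area A on each side of the sheet.
Flux Φ = 2EA and Q_enc = σA, so 2EA = σA/ε₀ ⇒ E = |σ|/(2ε₀), independent of distance.
E = |σ|/(2ε₀) = (3.87×10^-6)/(2·8.85×10^-12) = 2.19e5 N/C.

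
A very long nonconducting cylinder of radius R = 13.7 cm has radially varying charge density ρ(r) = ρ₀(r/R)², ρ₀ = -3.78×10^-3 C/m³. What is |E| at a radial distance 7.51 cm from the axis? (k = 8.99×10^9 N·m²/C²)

Take a coaxial cylindrical Gaussian surface of radius r = 7.51 cm and length L (r < R).
Integrating ρ over the cross-section to radius r: λ_enc = (2πρ₀/R²) ∫₀^r r'^3 dr' = 2πρ₀ r^4/(4·R²) = -1.006×10^-5 C/m.
Gauss's law: E·2πrL = λ_enc L/ε₀.
E = 2k|λ_enc|/r = 2(8.99×10^9)(1.006e-5)/(0.0751) = 2.41×10^6 N/C.

|E| ≈ 2.41e6 N/C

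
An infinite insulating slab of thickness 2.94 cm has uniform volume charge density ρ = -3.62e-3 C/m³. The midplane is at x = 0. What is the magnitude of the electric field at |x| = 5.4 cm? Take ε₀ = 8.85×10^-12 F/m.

The point |x| = 5.4 cm lies outside the slab (half-thickness 0.0147 m). A symmetric pillbox spanning the full slab encloses Q_enc = ρ·d·A.
Flux = 2EA ⇒ E = |ρ|d/(2ε₀), independent of distance outside.
E = (3.62×10^-3)(0.0294)/(2·8.85×10^-12) = 6.01×10^6 N/C.

6.01×10^6 N/C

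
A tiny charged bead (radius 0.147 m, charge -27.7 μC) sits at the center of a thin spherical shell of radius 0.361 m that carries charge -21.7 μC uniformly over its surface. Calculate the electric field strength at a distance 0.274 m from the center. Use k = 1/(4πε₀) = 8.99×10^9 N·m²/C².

E ≈ 3.32×10^6 N/C

Symmetry ⇒ E = E(r) r̂. Gaussian sphere of radius r = 0.274 m (between the bodies, 0.147 m < r < 0.361 m).
The shell at 0.361 m lies outside the Gaussian surface, so Q_enc = -27.7 μC = -2.77×10^-5 C.
Since E is radial and uniform over the Gaussian sphere, Φ = E·4πr² = Q_enc/ε₀.
E = k|Q_enc|/r² = (8.99×10^9)(2.77×10^-5)/(0.274)² = 3.32×10^6 N/C.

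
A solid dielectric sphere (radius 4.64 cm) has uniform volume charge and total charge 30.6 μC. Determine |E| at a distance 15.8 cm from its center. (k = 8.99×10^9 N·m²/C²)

By spherical symmetry E is radial; choose a Gaussian sphere of radius r = 15.8 cm (r > R, so the entire charge is enclosed).
Q_enc = 30.6 μC = 3.06×10^-5 C.
Since E is radial and uniform over the Gaussian sphere, Φ = E·4πr² = Q_enc/ε₀.
E = k|Q_enc|/r² = (8.99×10^9)(3.06×10^-5)/(0.158)² = 1.10×10^7 N/C.

|E| ≈ 1.10×10^7 N/C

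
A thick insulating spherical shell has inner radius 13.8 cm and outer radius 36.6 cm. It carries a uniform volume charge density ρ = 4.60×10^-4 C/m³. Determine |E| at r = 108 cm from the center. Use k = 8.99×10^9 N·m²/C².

Symmetry ⇒ E = E(r) r̂. Gaussian sphere of radius r = 108 cm (r > 36.6 cm, enclosing the whole shell).
Q_enc = ρ·(4π/3)(b³ − a³) = (4.60×10^-4)·(4π/3)·((0.366)³ − (0.138)³) = 8.941×10^-5 C.
By Gauss's law, ∮E·dA = E·4πr² = Q_enc/ε₀.
E = k|Q_enc|/r² = (8.99×10^9)(8.941×10^-5)/(1.08)² = 6.89×10^5 N/C.

|E| ≈ 6.89×10^5 V/m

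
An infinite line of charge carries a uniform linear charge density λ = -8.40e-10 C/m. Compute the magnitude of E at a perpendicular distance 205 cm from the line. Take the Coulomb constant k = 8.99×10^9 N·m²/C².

Coaxial Gaussian cylinder, radius r = 205 cm, length L.
Q_enc = λL, so λ_enc = -8.40e-10 C/m.
Applying ∮E·dA = Q_enc/ε₀ with the end caps contributing no flux:
E = 2k|λ_enc|/r = 2(8.99×10^9)(8.40e-10)/(2.05) = 7.37 N/C.

7.37 N/C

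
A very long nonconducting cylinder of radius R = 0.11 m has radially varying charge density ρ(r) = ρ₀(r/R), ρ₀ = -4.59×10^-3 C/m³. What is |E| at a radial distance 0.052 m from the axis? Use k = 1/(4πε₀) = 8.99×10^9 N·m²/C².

Take a coaxial cylindrical Gaussian surface of radius r = 0.052 m and length L (r < R).
λ_enc = ∫₀^r ρ(r')·2πr' dr' = (2πρ₀/R)·r^3/3 = -1.229×10^-5 C/m.
Gauss's law: E·2πrL = λ_enc L/ε₀.
E = 2k|λ_enc|/r = 2(8.99×10^9)(1.229×10^-5)/(0.052) = 4.25×10^6 N/C.

E = 4.25×10^6 N/C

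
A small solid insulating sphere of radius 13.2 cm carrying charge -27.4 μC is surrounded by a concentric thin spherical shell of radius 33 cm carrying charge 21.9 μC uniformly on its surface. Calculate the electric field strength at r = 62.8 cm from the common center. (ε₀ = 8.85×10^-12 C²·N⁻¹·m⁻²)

E = 1.25×10^5 V/m

Take a concentric spherical Gaussian surface of radius r = 62.8 cm (r > 33 cm, enclosing both).
Q_enc = (-27.4 μC) + (21.9 μC) = -5.50e-6 C.
Gauss's law: E·4πr² = Q_enc/ε₀.
E = |Q_enc|/(4πε₀r²) = (5.50e-6)/(4π·8.85×10^-12·(0.628)²) = 1.25×10^5 N/C.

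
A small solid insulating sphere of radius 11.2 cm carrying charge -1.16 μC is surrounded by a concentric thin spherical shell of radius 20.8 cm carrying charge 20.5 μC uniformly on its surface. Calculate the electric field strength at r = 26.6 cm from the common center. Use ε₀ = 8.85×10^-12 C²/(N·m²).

|E| = 2.46×10^6 N/C

By spherical symmetry E is radial; choose a Gaussian sphere of radius r = 26.6 cm (r > 20.8 cm, enclosing both).
Q_enc = (-1.16 μC) + (20.5 μC) = 1.934×10^-5 C.
Since E is radial and uniform over the Gaussian sphere, Φ = E·4πr² = Q_enc/ε₀.
E = |Q_enc|/(4πε₀r²) = (1.934e-5)/(4π·8.85×10^-12·(0.266)²) = 2.46e6 N/C.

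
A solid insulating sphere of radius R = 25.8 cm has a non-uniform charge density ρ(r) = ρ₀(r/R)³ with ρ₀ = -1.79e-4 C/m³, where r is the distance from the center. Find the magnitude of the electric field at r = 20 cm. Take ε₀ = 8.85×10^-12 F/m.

Symmetry ⇒ E = E(r) r̂. Gaussian sphere of radius r = 20 cm (r < R).
Q_enc = ∫₀^r ρ(r')·4πr'² dr' = (4πρ₀/R³) ∫₀^r r'^5 dr' = 4πρ₀ r^6/(6·R³) = -1.397×10^-6 C.
By Gauss's law, ∮E·dA = E·4πr² = Q_enc/ε₀.
E = |Q_enc|/(4πε₀r²) = (1.397×10^-6)/(4π·8.85×10^-12·(0.2)²) = 3.14×10^5 N/C.

|E| = 3.14e5 N/C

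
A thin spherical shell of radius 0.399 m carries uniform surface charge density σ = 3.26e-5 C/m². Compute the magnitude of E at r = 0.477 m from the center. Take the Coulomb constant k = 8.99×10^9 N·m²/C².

Use a concentric Gaussian sphere at r = 0.477 m (r > 0.399 m).
The entire shell is enclosed: Q_enc = σ·4πR² = (3.26×10^-5)·4π·(0.399)² = 6.522e-5 C.
By Gauss's law, ∮E·dA = E·4πr² = Q_enc/ε₀.
E = k|Q_enc|/r² = (8.99×10^9)(6.522×10^-5)/(0.477)² = 2.58×10^6 N/C.

2.58×10^6 N/C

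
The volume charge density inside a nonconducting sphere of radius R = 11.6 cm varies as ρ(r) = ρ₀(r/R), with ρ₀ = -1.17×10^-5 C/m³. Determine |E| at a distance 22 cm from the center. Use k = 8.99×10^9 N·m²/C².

1.07×10^4 N/C

By spherical symmetry E is radial; choose a Gaussian sphere of radius r = 22 cm (r > R, all charge enclosed).
Q_enc = 4π ∫₀^R ρ₀(r'/R)^1 r'² dr' = 4πρ₀R³/4 = -5.737×10^-8 C.
By Gauss's law, ∮E·dA = E·4πr² = Q_enc/ε₀.
E = k|Q_enc|/r² = (8.99×10^9)(5.737e-8)/(0.22)² = 1.07×10^4 N/C.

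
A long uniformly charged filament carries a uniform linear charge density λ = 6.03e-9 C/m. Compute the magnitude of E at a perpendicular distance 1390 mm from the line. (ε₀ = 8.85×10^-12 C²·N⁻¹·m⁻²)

Choose a coaxial cylinder of radius r = 1390 mm (arbitrary length L) as the Gaussian surface.
Q_enc = λL, so λ_enc = 6.03×10^-9 C/m.
Since E is radial and uniform over the curved surface, Φ = E·2πrL = Q_enc/ε₀ = λ_enc L/ε₀.
E = |λ_enc|/(2πε₀r) = (6.03×10^-9)/(2π·8.85×10^-12·1.39) = 78 N/C.

|E| = 78 V/m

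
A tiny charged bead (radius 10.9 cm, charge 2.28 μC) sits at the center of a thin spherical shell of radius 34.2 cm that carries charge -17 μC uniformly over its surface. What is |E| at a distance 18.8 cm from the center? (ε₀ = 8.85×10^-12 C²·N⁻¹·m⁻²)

By spherical symmetry E is radial; choose a Gaussian sphere of radius r = 18.8 cm (between the bodies, 10.9 cm < r < 34.2 cm).
Only the inner charge is enclosed; the outer shell contributes nothing inside itself. Q_enc = 2.28 μC = 2.28×10^-6 C.
Applying ∮E·dA = Q_enc/ε₀ with Φ = E(4πr²):
E = |Q_enc|/(4πε₀r²) = (2.28e-6)/(4π·8.85×10^-12·(0.188)²) = 5.80e5 N/C.

|E| ≈ 5.80×10^5 V/m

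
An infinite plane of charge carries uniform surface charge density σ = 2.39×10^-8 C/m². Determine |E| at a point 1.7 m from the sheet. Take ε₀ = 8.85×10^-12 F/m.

By planar symmetry E is perpendicular to the sheet and uniform; use a Gaussian pillbox with flat faces of area A on each side of the sheet.
Only the two end caps contribute flux: Φ = 2EA. With Q_enc = σA, Gauss's law gives E = |σ|/(2ε₀).
E = |σ|/(2ε₀) = (2.39e-8)/(2·8.85×10^-12) = 1.35e3 N/C.

1.35×10^3 V/m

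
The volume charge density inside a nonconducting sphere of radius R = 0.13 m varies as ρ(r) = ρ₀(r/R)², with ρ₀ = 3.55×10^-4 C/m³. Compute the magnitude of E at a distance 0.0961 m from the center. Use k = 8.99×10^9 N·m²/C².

E = 4.21×10^5 V/m

Symmetry ⇒ E = E(r) r̂. Gaussian sphere of radius r = 0.0961 m (r < R).
Q_enc = ∫₀^r ρ(r')·4πr'² dr' = (4πρ₀/R²) ∫₀^r r'^4 dr' = 4πρ₀ r^5/(5·R²) = 4.327e-7 C.
By Gauss's law, ∮E·dA = E·4πr² = Q_enc/ε₀.
E = k|Q_enc|/r² = (8.99×10^9)(4.327e-7)/(0.0961)² = 4.21×10^5 N/C.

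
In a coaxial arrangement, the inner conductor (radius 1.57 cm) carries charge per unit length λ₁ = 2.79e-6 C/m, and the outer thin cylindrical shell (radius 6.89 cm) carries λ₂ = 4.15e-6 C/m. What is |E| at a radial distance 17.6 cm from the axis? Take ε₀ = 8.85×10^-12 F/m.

7.09×10^5 N/C

By cylindrical symmetry E is radial; use a coaxial Gaussian cylinder of radius 17.6 cm and length L (r > 6.89 cm, enclosing both).
λ_enc = λ₁ + λ₂ = (2.79e-6) + (4.15×10^-6) = 6.94×10^-6 C/m.
Gauss's law: E·2πrL = λ_enc L/ε₀.
E = |λ_enc|/(2πε₀r) = (6.94×10^-6)/(2π·8.85×10^-12·0.176) = 7.09e5 N/C.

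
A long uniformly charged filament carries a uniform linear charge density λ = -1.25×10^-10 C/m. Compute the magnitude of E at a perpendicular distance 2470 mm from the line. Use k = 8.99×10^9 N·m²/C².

0.91 N/C

By cylindrical symmetry E is radial; use a coaxial Gaussian cylinder of radius 2470 mm and length L.
Q_enc = λL, so λ_enc = -1.25×10^-10 C/m.
Gauss's law: E·2πrL = λ_enc L/ε₀.
E = 2k|λ_enc|/r = 2(8.99×10^9)(1.25×10^-10)/(2.47) = 0.91 N/C.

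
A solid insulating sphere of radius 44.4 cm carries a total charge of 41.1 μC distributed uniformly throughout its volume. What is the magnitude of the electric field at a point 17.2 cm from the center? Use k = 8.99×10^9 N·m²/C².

E = 7.26e5 V/m

By spherical symmetry E is radial; choose a Gaussian sphere of radius r = 17.2 cm (r < R).
Only the charge within r is enclosed: Q_enc = Q·(r/R)³ = (41.1 μC)·(17.2 cm/44.4 cm)³ = 2.389×10^-6 C.
Since E is radial and uniform over the Gaussian sphere, Φ = E·4πr² = Q_enc/ε₀.
E = k|Q_enc|/r² = (8.99×10^9)(2.389e-6)/(0.172)² = 7.26×10^5 N/C.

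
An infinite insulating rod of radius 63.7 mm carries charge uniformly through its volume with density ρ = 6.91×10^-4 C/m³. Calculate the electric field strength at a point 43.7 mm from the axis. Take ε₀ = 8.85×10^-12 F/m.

1.71×10^6 N/C

Choose a coaxial cylinder of radius r = 43.7 mm (arbitrary length L) as the Gaussian surface (r < R).
Enclosed charge per unit length: λ_enc = ρ·πr² = (6.91×10^-4)π(0.0437)² = 4.146×10^-6 C/m.
By Gauss's law (flux through the curved wall only), E·2πrL = λ_enc L/ε₀.
E = |λ_enc|/(2πε₀r) = (4.146e-6)/(2π·8.85×10^-12·0.0437) = 1.71×10^6 N/C.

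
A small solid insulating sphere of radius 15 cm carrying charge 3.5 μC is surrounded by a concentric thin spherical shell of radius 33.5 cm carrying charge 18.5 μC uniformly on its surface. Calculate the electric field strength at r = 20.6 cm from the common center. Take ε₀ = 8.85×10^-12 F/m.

7.42×10^5 N/C

Take a concentric spherical Gaussian surface of radius r = 20.6 cm (between the bodies, 15 cm < r < 33.5 cm).
The shell at 33.5 cm lies outside the Gaussian surface, so Q_enc = 3.5 μC = 3.50×10^-6 C.
Since E is radial and uniform over the Gaussian sphere, Φ = E·4πr² = Q_enc/ε₀.
E = |Q_enc|/(4πε₀r²) = (3.50×10^-6)/(4π·8.85×10^-12·(0.206)²) = 7.42e5 N/C.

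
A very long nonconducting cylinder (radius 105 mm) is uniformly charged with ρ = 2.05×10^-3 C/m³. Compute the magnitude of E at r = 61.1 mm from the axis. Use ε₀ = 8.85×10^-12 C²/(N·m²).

By cylindrical symmetry E is radial; use a coaxial Gaussian cylinder of radius 61.1 mm and length L (r < R).
Charge inside radius r per length L is ρ·πr²·L, so λ_enc = ρπr² = 2.404e-5 C/m.
Since E is radial and uniform over the curved surface, Φ = E·2πrL = Q_enc/ε₀ = λ_enc L/ε₀.
E = |λ_enc|/(2πε₀r) = (2.404×10^-5)/(2π·8.85×10^-12·0.0611) = 7.08×10^6 N/C.

E ≈ 7.08×10^6 V/m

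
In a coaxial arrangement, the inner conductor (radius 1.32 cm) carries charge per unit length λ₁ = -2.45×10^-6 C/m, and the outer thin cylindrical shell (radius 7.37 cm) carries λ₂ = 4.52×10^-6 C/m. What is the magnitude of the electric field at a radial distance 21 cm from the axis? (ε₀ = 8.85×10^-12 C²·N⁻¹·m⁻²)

Coaxial Gaussian cylinder, radius r = 21 cm, length L (r > 7.37 cm, enclosing both).
λ_enc = λ₁ + λ₂ = (-2.45×10^-6) + (4.52×10^-6) = 2.07×10^-6 C/m.
Gauss's law: E·2πrL = λ_enc L/ε₀.
E = |λ_enc|/(2πε₀r) = (2.07×10^-6)/(2π·8.85×10^-12·0.21) = 1.77e5 N/C.

E ≈ 1.77e5 N/C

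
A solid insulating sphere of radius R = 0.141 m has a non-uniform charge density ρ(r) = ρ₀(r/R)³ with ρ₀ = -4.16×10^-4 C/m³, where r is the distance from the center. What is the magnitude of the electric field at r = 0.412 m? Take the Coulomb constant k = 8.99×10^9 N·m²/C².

Symmetry ⇒ E = E(r) r̂. Gaussian sphere of radius r = 0.412 m (r > R, all charge enclosed).
Q_enc = 4π ∫₀^R ρ₀(r'/R)^3 r'² dr' = 4πρ₀R³/6 = -2.442×10^-6 C.
By Gauss's law, ∮E·dA = E·4πr² = Q_enc/ε₀.
E = k|Q_enc|/r² = (8.99×10^9)(2.442×10^-6)/(0.412)² = 1.29e5 N/C.

|E| ≈ 1.29×10^5 V/m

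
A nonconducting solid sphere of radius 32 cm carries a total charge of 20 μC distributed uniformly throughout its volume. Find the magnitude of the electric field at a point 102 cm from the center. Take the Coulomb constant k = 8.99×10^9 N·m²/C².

Take a concentric spherical Gaussian surface of radius r = 102 cm (r > R, so the entire charge is enclosed).
Q_enc = 20 μC = 2.00×10^-5 C.
Applying ∮E·dA = Q_enc/ε₀ with Φ = E(4πr²):
E = k|Q_enc|/r² = (8.99×10^9)(2.00e-5)/(1.02)² = 1.73×10^5 N/C.

|E| ≈ 1.73e5 V/m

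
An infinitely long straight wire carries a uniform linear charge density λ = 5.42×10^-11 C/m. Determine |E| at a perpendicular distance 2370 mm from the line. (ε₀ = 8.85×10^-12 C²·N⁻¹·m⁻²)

By cylindrical symmetry E is radial; use a coaxial Gaussian cylinder of radius 2370 mm and length L.
Q_enc = λL, so λ_enc = 5.42×10^-11 C/m.
Gauss's law: E·2πrL = λ_enc L/ε₀.
E = |λ_enc|/(2πε₀r) = (5.42e-11)/(2π·8.85×10^-12·2.37) = 0.411 N/C.

E = 0.411 N/C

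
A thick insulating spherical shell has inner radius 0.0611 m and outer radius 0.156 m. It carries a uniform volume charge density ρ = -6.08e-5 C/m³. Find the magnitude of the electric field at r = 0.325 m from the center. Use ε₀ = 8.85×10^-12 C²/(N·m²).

Symmetry ⇒ E = E(r) r̂. Gaussian sphere of radius r = 0.325 m (r > 0.156 m, enclosing the whole shell).
Q_enc = ρ·(4π/3)(b³ − a³) = (-6.08×10^-5)·(4π/3)·((0.156)³ − (0.0611)³) = -9.088e-7 C.
Gauss's law: E·4πr² = Q_enc/ε₀.
E = |Q_enc|/(4πε₀r²) = (9.088×10^-7)/(4π·8.85×10^-12·(0.325)²) = 7.74×10^4 N/C.

E ≈ 7.74×10^4 V/m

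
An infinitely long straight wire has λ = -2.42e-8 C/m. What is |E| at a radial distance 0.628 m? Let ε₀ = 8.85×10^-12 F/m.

Take a coaxial cylindrical Gaussian surface of radius r = 0.628 m and length L.
Q_enc = λL, so λ_enc = -2.42×10^-8 C/m.
Applying ∮E·dA = Q_enc/ε₀ with the end caps contributing no flux:
E = |λ_enc|/(2πε₀r) = (2.42e-8)/(2π·8.85×10^-12·0.628) = 693 N/C.

|E| = 693 N/C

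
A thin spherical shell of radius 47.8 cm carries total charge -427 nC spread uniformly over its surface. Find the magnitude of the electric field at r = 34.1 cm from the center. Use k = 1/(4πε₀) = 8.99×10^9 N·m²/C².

E = 0 (no enclosed charge)

By spherical symmetry E is radial; choose a Gaussian sphere of radius r = 34.1 cm (inside the shell, r < 47.8 cm).
No charge lies within this surface, so Q_enc = 0 and Gauss's law gives E·4πr² = 0 ⇒ E = 0.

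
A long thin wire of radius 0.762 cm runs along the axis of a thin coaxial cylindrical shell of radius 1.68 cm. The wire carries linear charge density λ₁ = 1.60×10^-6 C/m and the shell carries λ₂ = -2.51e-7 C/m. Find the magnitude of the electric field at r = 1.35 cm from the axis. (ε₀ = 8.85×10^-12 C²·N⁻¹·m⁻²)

2.13×10^6 N/C

By cylindrical symmetry E is radial; use a coaxial Gaussian cylinder of radius 1.35 cm and length L (between the conductors, 0.762 cm < r < 1.68 cm).
Only the inner wire is enclosed; the outer shell contributes nothing inside itself. λ_enc = λ₁ = 1.60×10^-6 C/m.
Since E is radial and uniform over the curved surface, Φ = E·2πrL = Q_enc/ε₀ = λ_enc L/ε₀.
E = |λ_enc|/(2πε₀r) = (1.60e-6)/(2π·8.85×10^-12·0.0135) = 2.13×10^6 N/C.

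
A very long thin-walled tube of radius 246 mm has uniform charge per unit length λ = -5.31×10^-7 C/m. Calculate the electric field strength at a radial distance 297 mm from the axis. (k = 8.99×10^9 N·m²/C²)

Coaxial Gaussian cylinder, radius r = 297 mm, length L (r > 246 mm).
The full line charge is enclosed: λ_enc = -5.31×10^-7 C/m.
Applying ∮E·dA = Q_enc/ε₀ with the end caps contributing no flux:
E = 2k|λ_enc|/r = 2(8.99×10^9)(5.31×10^-7)/(0.297) = 3.21×10^4 N/C.

|E| = 3.21×10^4 V/m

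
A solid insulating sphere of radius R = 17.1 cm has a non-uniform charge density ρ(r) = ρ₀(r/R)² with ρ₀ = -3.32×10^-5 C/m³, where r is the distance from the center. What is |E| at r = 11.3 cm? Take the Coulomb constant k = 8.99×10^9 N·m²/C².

3.70×10^4 N/C

Take a concentric spherical Gaussian surface of radius r = 11.3 cm (r < R).
Q_enc = ∫₀^r ρ(r')·4πr'² dr' = (4πρ₀/R²) ∫₀^r r'^4 dr' = 4πρ₀ r^5/(5·R²) = -5.257e-8 C.
Applying ∮E·dA = Q_enc/ε₀ with Φ = E(4πr²):
E = k|Q_enc|/r² = (8.99×10^9)(5.257×10^-8)/(0.113)² = 3.70×10^4 N/C.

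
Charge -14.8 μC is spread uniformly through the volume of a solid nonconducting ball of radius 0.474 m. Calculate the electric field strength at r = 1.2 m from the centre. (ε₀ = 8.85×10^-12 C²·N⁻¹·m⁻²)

E ≈ 9.24×10^4 N/C

Symmetry ⇒ E = E(r) r̂. Gaussian sphere of radius r = 1.2 m (r > R, so the entire charge is enclosed).
Q_enc = -14.8 μC = -1.48e-5 C.
By Gauss's law, ∮E·dA = E·4πr² = Q_enc/ε₀.
E = |Q_enc|/(4πε₀r²) = (1.48×10^-5)/(4π·8.85×10^-12·(1.2)²) = 9.24×10^4 N/C.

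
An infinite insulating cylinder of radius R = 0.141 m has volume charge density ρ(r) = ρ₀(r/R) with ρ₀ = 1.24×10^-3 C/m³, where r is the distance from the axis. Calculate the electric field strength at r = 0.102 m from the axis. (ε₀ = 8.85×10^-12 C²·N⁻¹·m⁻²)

3.45×10^6 N/C

Take a coaxial cylindrical Gaussian surface of radius r = 0.102 m and length L (r < R).
Integrating ρ over the cross-section to radius r: λ_enc = (2πρ₀/R) ∫₀^r r'^2 dr' = 2πρ₀ r^3/(3·R) = 1.955×10^-5 C/m.
Gauss's law: E·2πrL = λ_enc L/ε₀.
E = |λ_enc|/(2πε₀r) = (1.955×10^-5)/(2π·8.85×10^-12·0.102) = 3.45e6 N/C.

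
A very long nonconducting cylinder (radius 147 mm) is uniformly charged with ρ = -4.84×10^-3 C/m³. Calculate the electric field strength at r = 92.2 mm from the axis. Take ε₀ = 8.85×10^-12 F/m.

|E| ≈ 2.52×10^7 N/C

By cylindrical symmetry E is radial; use a coaxial Gaussian cylinder of radius 92.2 mm and length L (r < R).
Enclosed charge per unit length: λ_enc = ρ·πr² = (-4.84×10^-3)π(0.0922)² = -1.293×10^-4 C/m.
Since E is radial and uniform over the curved surface, Φ = E·2πrL = Q_enc/ε₀ = λ_enc L/ε₀.
E = |λ_enc|/(2πε₀r) = (1.293×10^-4)/(2π·8.85×10^-12·0.0922) = 2.52×10^7 N/C.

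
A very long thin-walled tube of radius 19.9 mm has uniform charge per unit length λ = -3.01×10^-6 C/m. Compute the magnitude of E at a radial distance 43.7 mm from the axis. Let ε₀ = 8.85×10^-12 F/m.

1.24×10^6 N/C

Coaxial Gaussian cylinder, radius r = 43.7 mm, length L (r > 19.9 mm).
The full line charge is enclosed: λ_enc = -3.01×10^-6 C/m.
By Gauss's law (flux through the curved wall only), E·2πrL = λ_enc L/ε₀.
E = |λ_enc|/(2πε₀r) = (3.01×10^-6)/(2π·8.85×10^-12·0.0437) = 1.24e6 N/C.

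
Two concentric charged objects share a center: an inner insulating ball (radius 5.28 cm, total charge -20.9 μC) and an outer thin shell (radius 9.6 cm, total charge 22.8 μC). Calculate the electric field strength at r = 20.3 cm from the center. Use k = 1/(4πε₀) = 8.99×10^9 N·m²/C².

By spherical symmetry E is radial; choose a Gaussian sphere of radius r = 20.3 cm (r > 9.6 cm, enclosing both).
Q_enc = (-20.9 μC) + (22.8 μC) = 1.90e-6 C.
By Gauss's law, ∮E·dA = E·4πr² = Q_enc/ε₀.
E = k|Q_enc|/r² = (8.99×10^9)(1.90×10^-6)/(0.203)² = 4.14×10^5 N/C.

|E| = 4.14×10^5 N/C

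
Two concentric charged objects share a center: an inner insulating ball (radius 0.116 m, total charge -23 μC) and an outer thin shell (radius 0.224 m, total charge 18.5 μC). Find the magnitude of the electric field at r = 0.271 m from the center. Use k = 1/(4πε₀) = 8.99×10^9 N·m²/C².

E = 5.51e5 V/m

By spherical symmetry E is radial; choose a Gaussian sphere of radius r = 0.271 m (r > 0.224 m, enclosing both).
Q_enc = (-23 μC) + (18.5 μC) = -4.50e-6 C.
Applying ∮E·dA = Q_enc/ε₀ with Φ = E(4πr²):
E = k|Q_enc|/r² = (8.99×10^9)(4.50×10^-6)/(0.271)² = 5.51×10^5 N/C.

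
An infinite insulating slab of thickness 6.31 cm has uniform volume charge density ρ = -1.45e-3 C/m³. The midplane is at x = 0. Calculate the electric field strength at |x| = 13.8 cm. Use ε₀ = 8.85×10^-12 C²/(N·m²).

The point |x| = 13.8 cm lies outside the slab (half-thickness 0.03155 m). A symmetric pillbox spanning the full slab encloses Q_enc = ρ·d·A.
Flux = 2EA ⇒ E = |ρ|d/(2ε₀), independent of distance outside.
E = (1.45e-3)(0.0631)/(2·8.85×10^-12) = 5.17×10^6 N/C.

E = 5.17e6 N/C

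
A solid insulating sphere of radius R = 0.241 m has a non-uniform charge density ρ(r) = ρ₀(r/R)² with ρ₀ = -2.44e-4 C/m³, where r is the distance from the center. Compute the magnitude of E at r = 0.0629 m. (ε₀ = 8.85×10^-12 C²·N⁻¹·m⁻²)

|E| ≈ 2.36×10^4 V/m

Take a concentric spherical Gaussian surface of radius r = 0.0629 m (r < R).
Integrate the density: Q_enc = 4π ∫₀^r ρ₀(r'/R)^2 r'² dr' = 4πρ₀ r^5/(5·R²) = -1.04×10^-8 C.
Since E is radial and uniform over the Gaussian sphere, Φ = E·4πr² = Q_enc/ε₀.
E = |Q_enc|/(4πε₀r²) = (1.04×10^-8)/(4π·8.85×10^-12·(0.0629)²) = 2.36×10^4 N/C.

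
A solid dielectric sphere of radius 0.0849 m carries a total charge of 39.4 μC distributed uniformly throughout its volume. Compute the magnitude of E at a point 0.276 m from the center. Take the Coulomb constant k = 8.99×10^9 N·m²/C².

Use a concentric Gaussian sphere at r = 0.276 m (r > R, so the entire charge is enclosed).
Q_enc = 39.4 μC = 3.94×10^-5 C.
By Gauss's law, ∮E·dA = E·4πr² = Q_enc/ε₀.
E = k|Q_enc|/r² = (8.99×10^9)(3.94×10^-5)/(0.276)² = 4.65×10^6 N/C.

|E| = 4.65e6 N/C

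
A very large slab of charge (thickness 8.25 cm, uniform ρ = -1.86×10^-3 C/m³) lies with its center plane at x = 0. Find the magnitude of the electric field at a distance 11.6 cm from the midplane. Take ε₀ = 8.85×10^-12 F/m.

|E| = 8.67×10^6 N/C

The point |x| = 11.6 cm lies outside the slab (half-thickness 0.04125 m). A symmetric pillbox spanning the full slab encloses Q_enc = ρ·d·A.
Flux = 2EA ⇒ E = |ρ|d/(2ε₀), independent of distance outside.
E = (1.86e-3)(0.0825)/(2·8.85×10^-12) = 8.67e6 N/C.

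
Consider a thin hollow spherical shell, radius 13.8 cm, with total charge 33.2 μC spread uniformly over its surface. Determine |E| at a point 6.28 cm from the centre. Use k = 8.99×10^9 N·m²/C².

E = 0 (no enclosed charge)

Take a concentric spherical Gaussian surface of radius r = 6.28 cm (inside the shell, r < 13.8 cm).
No charge lies within this surface, so Q_enc = 0 and Gauss's law gives E·4πr² = 0 ⇒ E = 0.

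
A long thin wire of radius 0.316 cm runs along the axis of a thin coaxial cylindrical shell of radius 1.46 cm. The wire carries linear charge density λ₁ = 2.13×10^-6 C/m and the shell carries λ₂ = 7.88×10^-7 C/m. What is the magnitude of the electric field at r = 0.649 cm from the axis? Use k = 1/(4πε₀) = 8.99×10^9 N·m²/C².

Take a coaxial cylindrical Gaussian surface of radius r = 0.649 cm and length L (between the conductors, 0.316 cm < r < 1.46 cm).
The shell at 1.46 cm lies outside the Gaussian surface, so λ_enc = λ₁ = 2.13×10^-6 C/m.
Since E is radial and uniform over the curved surface, Φ = E·2πrL = Q_enc/ε₀ = λ_enc L/ε₀.
E = 2k|λ_enc|/r = 2(8.99×10^9)(2.13e-6)/(0.00649) = 5.90e6 N/C.

5.90×10^6 V/m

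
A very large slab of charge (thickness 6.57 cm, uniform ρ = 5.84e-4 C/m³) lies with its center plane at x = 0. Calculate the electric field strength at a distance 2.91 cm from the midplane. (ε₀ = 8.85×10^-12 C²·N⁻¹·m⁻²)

By symmetry E is perpendicular to the slab. A Gaussian pillbox from −2.91 cm to +2.91 cm (face area A) lies entirely within the slab.
Q_enc = ρ·(2x)·A and flux = 2EA, so 2EA = 2ρxA/ε₀ ⇒ E = |ρ|x/ε₀.
E = (5.84×10^-4)(0.0291)/(8.85×10^-12) = 1.92×10^6 N/C.

E = 1.92×10^6 V/m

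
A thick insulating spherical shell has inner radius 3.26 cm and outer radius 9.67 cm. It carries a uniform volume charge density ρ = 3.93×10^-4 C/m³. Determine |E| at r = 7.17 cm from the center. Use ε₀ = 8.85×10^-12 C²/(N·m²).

Take a concentric spherical Gaussian surface of radius r = 7.17 cm (within the shell material, 3.26 cm < r < 9.67 cm).
Only the shell between 3.26 cm and r is enclosed: Q_enc = ρ·(4π/3)(r³ − a³) = (3.93e-4)·(4π/3)·((0.0717)³ − (0.0326)³) = 5.498×10^-7 C.
Since E is radial and uniform over the Gaussian sphere, Φ = E·4πr² = Q_enc/ε₀.
E = |Q_enc|/(4πε₀r²) = (5.498×10^-7)/(4π·8.85×10^-12·(0.0717)²) = 9.62e5 N/C.

E = 9.62×10^5 N/C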